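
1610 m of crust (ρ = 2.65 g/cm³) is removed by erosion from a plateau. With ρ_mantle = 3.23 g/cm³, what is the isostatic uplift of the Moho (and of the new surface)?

Unloading: uplift u = e ρ_c/ρ_m = 1610 m × 2.65/3.23 = 1320 m.

1320 m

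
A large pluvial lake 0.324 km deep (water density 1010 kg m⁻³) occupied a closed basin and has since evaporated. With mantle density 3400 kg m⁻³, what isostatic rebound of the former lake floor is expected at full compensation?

0.0962 km

u = d ρ_w/ρ_m = 0.324 km × 1010/3400 = 0.0962 km.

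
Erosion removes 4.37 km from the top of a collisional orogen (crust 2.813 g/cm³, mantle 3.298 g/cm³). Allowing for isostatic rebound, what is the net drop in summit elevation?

Rebound u = e ρ_c/ρ_m = 4.37 km × 2.813/3.298 = 3.727 km.
Net surface drop = e − u = 4.37 km − 3.727 km = e (ρ_m − ρ_c)/ρ_m = 0.643 km.

0.643 km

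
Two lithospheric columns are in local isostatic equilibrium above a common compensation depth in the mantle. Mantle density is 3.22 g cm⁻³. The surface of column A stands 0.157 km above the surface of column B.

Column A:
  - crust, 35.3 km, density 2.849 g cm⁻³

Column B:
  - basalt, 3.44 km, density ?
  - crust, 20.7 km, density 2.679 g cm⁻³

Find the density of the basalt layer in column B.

2.82 g cm⁻³

Take the compensation level at the base of the deeper column (depth z_c below the surface of column A) and equate Σ ρ_i t_i down to z_c; mantle fills any gap and the z_c terms cancel.
Column A: 35.3×2.849 + (z_c − 35.3)×3.22
Column B: 0.157×0 + 3.44×ρ + 20.7×2.679 + (z_c − 0.157 − 24.14)×3.22
The z_c×3.22 term appears on both sides and cancels. Collect the known terms of each column as K = Σ(ρt)_known − 3.22 × (depth of known layers): K_A = 100.5697 − 3.22×35.3 = −13.0963; K_B = 55.4553 − 3.22×(0.157 + 24.14) = −22.78104.
Balance: K_A = K_B + 3.44×ρ, so ρ = (K_A − K_B)/3.44 = 9.68474/3.44 = 2.82 g cm⁻³.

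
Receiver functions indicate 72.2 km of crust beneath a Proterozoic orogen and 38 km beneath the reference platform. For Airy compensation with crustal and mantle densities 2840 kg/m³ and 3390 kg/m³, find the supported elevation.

5.55 km

Excess crust Δ = 72.2 km − 38 km = 34.2 km, split between elevation h and root r with h + r = Δ.
Airy balance ρ_c h = (ρ_m − ρ_c) r gives r = h ρ_c/(ρ_m − ρ_c), so h (1 + ρ_c/(ρ_m − ρ_c)) = Δ, i.e. h = Δ (ρ_m − ρ_c)/ρ_m.
h = 34.2 km × 550/3390 = 5.55 km.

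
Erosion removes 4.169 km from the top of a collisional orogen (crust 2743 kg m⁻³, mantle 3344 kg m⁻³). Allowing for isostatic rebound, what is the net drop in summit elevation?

Rebound u = e ρ_c/ρ_m = 4.169 km × 2743/3344 = 3.42 km.
Net surface drop = e − u = 4.169 km − 3.42 km = e (ρ_m − ρ_c)/ρ_m = 0.749 km.

0.749 km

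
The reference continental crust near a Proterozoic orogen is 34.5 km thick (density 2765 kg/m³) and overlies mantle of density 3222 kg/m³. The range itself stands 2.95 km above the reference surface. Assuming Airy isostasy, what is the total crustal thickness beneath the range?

55.3 km

Root depth r = h ρ_c / (ρ_m − ρ_c) = 2.95 km × 2765 / 457 = 17.85 km.
Total thickness = T + h + r = 34.5 km + 2.95 km + 17.85 km = 55.3 km.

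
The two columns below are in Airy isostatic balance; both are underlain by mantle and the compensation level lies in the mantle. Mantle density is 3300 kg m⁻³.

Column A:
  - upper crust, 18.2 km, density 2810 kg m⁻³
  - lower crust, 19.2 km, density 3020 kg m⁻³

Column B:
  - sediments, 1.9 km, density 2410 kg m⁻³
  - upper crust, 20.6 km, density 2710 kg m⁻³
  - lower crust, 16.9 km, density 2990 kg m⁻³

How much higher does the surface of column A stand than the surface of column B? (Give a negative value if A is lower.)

For any compensation level in the mantle, the mantle terms cancel and isostasy reduces to e = (Σt_A − Σt_B) − (Σ(ρt)_A − Σ(ρt)_B) / ρ_m.
Σt_A = 37.4 km; Σt_B = 39.4 km; Σ(ρt)_A = 109126; Σ(ρt)_B = 110936 (in km·kg m⁻³).
e = (37.4 − 39.4) − (109126 − 110936) / 3300 = −1.45 km.

−1.45 km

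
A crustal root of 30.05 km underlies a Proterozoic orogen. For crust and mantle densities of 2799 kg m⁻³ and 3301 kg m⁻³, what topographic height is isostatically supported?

By Archimedes' principle applied to the lithosphere: ρ_c h = (ρ_m − ρ_c) r.
h = r (ρ_m − ρ_c) / ρ_c = 30.05 km × (3301 − 2799) / 2799 = 5.39 km.

5.39 km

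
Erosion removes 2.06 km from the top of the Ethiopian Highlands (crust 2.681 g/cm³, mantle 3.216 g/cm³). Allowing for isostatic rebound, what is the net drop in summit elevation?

Rebound u = e ρ_c/ρ_m = 2.06 km × 2.681/3.216 = 1.717 km.
Net surface drop = e − u = 2.06 km − 1.717 km = e (ρ_m − ρ_c)/ρ_m = 0.343 km.

0.343 km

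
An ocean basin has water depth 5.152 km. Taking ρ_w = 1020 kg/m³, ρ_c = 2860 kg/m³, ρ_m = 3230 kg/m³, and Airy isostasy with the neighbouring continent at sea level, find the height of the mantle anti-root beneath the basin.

By Archimedes' principle applied to the lithosphere: replacing crust with seawater at the top is compensated by replacing crust with mantle at the base: d (ρ_c − ρ_w) = a (ρ_m − ρ_c).
a = d (ρ_c − ρ_w)/(ρ_m − ρ_c) = 5.152 km × 1840/370 = 25.6 km.

25.6 km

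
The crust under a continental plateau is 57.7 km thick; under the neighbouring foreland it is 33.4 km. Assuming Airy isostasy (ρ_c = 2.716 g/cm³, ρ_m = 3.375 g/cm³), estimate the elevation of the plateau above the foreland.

4.74 km

Excess crust Δ = 57.7 km − 33.4 km = 24.3 km, split between elevation h and root r with h + r = Δ.
Airy balance ρ_c h = (ρ_m − ρ_c) r gives r = h ρ_c/(ρ_m − ρ_c), so h (1 + ρ_c/(ρ_m − ρ_c)) = Δ, i.e. h = Δ (ρ_m − ρ_c)/ρ_m.
h = 24.3 km × 0.659/3.375 = 4.74 km.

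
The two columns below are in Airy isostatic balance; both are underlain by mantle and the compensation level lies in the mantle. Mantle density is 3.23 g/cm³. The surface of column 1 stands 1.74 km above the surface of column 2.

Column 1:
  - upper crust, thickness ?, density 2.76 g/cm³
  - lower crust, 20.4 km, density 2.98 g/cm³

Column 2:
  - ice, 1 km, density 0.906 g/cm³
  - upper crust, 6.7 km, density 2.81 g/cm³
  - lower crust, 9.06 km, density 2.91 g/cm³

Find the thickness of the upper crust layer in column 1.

18.2 km

Take the compensation level at the base of the deeper column (depth z_c below the surface of column 1) and equate Σ ρ_i t_i down to z_c; mantle fills any gap and the z_c terms cancel.
Column 1: x×2.76 + 20.4×2.98 + (z_c − 20.4 − x)×3.23
Column 2: 1.74×0 + 1×0.906 + 6.7×2.81 + 9.06×2.91 + (z_c − 1.74 − 16.76)×3.23
The z_c×3.23 term appears on both sides and cancels. Collect the known terms of each column as K = Σ(ρt)_known − 3.23 × (depth of known layers): K_1 = 60.792 − 3.23×20.4 = −5.1; K_2 = 46.0976 − 3.23×(1.74 + 16.76) = −13.6574.
Balance: K_1 − x×(3.23 − 2.76) = K_2, so x = (K_1 − K_2)/(3.23 − 2.76) = 8.5574/0.47 = 18.2 km.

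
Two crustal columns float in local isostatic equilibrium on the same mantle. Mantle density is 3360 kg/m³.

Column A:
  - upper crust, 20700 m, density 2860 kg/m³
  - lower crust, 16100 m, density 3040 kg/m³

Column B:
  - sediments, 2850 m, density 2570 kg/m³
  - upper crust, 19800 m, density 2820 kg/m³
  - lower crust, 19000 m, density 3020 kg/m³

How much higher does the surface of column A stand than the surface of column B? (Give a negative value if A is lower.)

−1160 m

For any compensation level in the mantle, the mantle terms cancel and isostasy reduces to e = (Σt_A − Σt_B) − (Σ(ρt)_A − Σ(ρt)_B) / ρ_m.
Σt_A = 36800 m; Σt_B = 41650 m; Σ(ρt)_A = 108146000; Σ(ρt)_B = 120540500 (in m·kg/m³).
e = (36800 − 41650) − (108146000 − 120540500) / 3360 = −1160 m.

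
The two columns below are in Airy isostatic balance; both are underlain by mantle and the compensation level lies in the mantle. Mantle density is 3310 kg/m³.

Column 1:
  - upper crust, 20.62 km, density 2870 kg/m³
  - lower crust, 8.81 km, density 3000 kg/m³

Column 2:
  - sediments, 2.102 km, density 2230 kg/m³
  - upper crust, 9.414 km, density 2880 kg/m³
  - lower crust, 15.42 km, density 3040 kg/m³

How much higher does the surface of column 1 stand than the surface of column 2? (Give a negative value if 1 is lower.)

For any compensation level in the mantle, the mantle terms cancel and isostasy reduces to e = (Σt_1 − Σt_2) − (Σ(ρt)_1 − Σ(ρt)_2) / ρ_m.
Σt_1 = 29.43 km; Σt_2 = 26.936 km; Σ(ρt)_1 = 85609.4; Σ(ρt)_2 = 78676.58 (in km·kg/m³).
e = (29.43 − 26.936) − (85609.4 − 78676.58) / 3310 = 0.399 km.

0.399 km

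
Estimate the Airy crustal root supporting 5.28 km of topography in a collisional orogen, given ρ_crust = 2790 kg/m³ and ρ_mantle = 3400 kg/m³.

24.1 km

Isostatic balance requires: the weight of the topography is balanced by the buoyancy of the root, ρ_c h = (ρ_m − ρ_c) r.
r = h · ρ_c / (ρ_m − ρ_c) = 5.28 km × 2790 / (3400 − 2790) = 24.1 km.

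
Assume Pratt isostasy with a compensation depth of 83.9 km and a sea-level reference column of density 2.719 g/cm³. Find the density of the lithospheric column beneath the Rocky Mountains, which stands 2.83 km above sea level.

2.63 g/cm³

Pratt balance: ρ_ref D = ρ (D + h).
ρ = ρ_ref D/(D + h) = 2.719 × 83.9 km/(83.9 km + 2.83 km) = 2.63 g/cm³.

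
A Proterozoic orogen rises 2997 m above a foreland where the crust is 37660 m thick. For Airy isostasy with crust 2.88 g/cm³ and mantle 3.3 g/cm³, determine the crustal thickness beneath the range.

61200 m

Root depth r = h ρ_c / (ρ_m − ρ_c) = 2997 m × 2.88 / 0.42 = 20550 m.
Total thickness = T + h + r = 37660 m + 2997 m + 20550 m = 61200 m.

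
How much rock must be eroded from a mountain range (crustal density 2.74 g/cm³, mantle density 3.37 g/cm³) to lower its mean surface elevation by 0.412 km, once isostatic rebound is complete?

Net drop Δ = e − u = e − e ρ_c/ρ_m = e (ρ_m − ρ_c)/ρ_m.
e = Δ ρ_m/(ρ_m − ρ_c) = 0.412 km × 3.37/0.63 = 2.2 km.

2.2 km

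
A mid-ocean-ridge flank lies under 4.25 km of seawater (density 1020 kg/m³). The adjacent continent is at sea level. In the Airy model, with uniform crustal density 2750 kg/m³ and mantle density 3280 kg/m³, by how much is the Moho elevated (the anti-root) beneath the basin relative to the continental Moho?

Isostatic balance requires: replacing crust with seawater at the top is compensated by replacing crust with mantle at the base: d (ρ_c − ρ_w) = a (ρ_m − ρ_c).
a = d (ρ_c − ρ_w)/(ρ_m − ρ_c) = 4.25 km × 1730/530 = 13.9 km.

13.9 km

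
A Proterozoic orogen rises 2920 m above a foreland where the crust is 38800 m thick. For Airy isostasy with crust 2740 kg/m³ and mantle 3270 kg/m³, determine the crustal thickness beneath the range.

56800 m

Root depth r = h ρ_c / (ρ_m − ρ_c) = 2920 m × 2740 / 530 = 15100 m.
Total thickness = T + h + r = 38800 m + 2920 m + 15100 m = 56800 m.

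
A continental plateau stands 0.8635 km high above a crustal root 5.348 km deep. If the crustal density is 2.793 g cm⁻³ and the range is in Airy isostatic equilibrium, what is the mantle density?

Airy balance: ρ_c h = (ρ_m − ρ_c) r → ρ_m = ρ_c (1 + h/r).
ρ_m = 2.793 × (1 + 0.8635 km/5.348 km) = 3.24 g cm⁻³.

3.24 g cm⁻³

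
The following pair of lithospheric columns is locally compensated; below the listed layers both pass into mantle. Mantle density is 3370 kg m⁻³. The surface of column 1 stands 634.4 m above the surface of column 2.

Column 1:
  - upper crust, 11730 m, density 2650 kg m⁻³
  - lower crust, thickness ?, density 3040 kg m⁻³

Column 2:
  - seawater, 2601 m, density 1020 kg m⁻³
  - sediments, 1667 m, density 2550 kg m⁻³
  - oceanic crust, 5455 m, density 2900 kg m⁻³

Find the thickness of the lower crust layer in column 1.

Take the compensation level at the base of the deeper column (depth z_c below the surface of column 1) and equate Σ ρ_i t_i down to z_c; mantle fills any gap and the z_c terms cancel.
Column 1: 11730×2650 + x×3040 + (z_c − 11730 − x)×3370
Column 2: 634.4×0 + 2601×1020 + 1667×2550 + 5455×2900 + (z_c − 634.4 − 9723)×3370
The z_c×3370 term appears on both sides and cancels. Collect the known terms of each column as K = Σ(ρt)_known − 3370 × (depth of known layers): K_1 = 31084500 − 3370×11730 = −8445600; K_2 = 22723370 − 3370×(634.4 + 9723) = −12181068.
Balance: K_1 − x×(3370 − 3040) = K_2, so x = (K_1 − K_2)/(3370 − 3040) = 3735470/330 = 11300 m.

11300 m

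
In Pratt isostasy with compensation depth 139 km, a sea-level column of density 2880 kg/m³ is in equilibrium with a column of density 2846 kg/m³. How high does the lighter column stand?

ρ_ref D = ρ (D + h) → h = D (ρ_ref − ρ)/ρ.
h = 139 km × (2880 − 2846)/2846 = 1.66 km.

1.66 km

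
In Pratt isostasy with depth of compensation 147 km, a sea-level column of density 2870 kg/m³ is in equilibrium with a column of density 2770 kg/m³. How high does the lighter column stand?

ρ_ref D = ρ (D + h) → h = D (ρ_ref − ρ)/ρ.
h = 147 km × (2870 − 2770)/2770 = 5.31 km.

5.31 km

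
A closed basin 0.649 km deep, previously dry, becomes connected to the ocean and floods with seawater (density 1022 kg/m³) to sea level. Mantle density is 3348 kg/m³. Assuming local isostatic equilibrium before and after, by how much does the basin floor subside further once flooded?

After flooding the water column is d + s deep. Its weight must equal the weight of mantle displaced by the extra subsidence s: (d + s) ρ_w = s ρ_m.
s = d ρ_w / (ρ_m − ρ_w) = 0.649 km × 1022/(3348 − 1022) = 0.285 km.

0.285 km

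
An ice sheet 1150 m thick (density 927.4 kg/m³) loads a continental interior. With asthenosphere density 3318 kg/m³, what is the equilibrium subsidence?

Balancing pressure at the compensation depth: the ice load ρ_ice t is balanced by mantle displaced below, ρ_m s.
s = t ρ_ice / ρ_m = 1150 m × 927.4/3318 = 321 m.

321 m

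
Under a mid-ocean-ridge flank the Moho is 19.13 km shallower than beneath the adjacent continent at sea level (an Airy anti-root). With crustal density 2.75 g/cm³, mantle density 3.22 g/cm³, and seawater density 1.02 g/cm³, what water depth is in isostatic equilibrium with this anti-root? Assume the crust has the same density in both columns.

5.2 km

Replacing a thickness d of crust by seawater at the top must be balanced by replacing crust with mantle at the base: d (ρ_c − ρ_w) = a (ρ_m − ρ_c).
d = a (ρ_m − ρ_c)/(ρ_c − ρ_w) = 19.13 km × 0.47/1.73 = 5.2 km.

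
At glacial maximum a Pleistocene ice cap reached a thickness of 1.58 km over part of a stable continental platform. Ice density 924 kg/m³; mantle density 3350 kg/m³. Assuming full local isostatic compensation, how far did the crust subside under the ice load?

0.436 km

In Airy isostatic equilibrium: the ice load ρ_ice t is balanced by mantle displaced below, ρ_m s.
s = t ρ_ice / ρ_m = 1.58 km × 924/3350 = 0.436 km.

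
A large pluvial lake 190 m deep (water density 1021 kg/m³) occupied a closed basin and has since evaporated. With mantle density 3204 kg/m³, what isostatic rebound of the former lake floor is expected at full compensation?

u = d ρ_w/ρ_m = 190 m × 1021/3204 = 60.5 m.

60.5 m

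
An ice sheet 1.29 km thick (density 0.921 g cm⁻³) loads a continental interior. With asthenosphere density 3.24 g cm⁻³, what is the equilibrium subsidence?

0.367 km

For local isostatic compensation: the ice load ρ_ice t is balanced by mantle displaced below, ρ_m s.
s = t ρ_ice / ρ_m = 1.29 km × 0.921/3.24 = 0.367 km.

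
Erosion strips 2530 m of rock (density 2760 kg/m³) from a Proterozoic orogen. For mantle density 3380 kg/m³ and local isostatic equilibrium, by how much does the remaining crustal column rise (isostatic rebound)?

2070 m

Unloading: uplift u = e ρ_c/ρ_m = 2530 m × 2760/3380 = 2070 m.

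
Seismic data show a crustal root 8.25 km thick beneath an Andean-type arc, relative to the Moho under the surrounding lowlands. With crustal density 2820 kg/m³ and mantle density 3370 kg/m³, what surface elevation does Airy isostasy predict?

1.61 km

In Airy isostatic equilibrium: ρ_c h = (ρ_m − ρ_c) r.
h = r (ρ_m − ρ_c) / ρ_c = 8.25 km × (3370 − 2820) / 2820 = 1.61 km.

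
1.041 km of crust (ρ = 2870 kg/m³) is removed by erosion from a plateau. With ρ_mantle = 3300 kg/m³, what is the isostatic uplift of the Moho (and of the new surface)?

Unloading: uplift u = e ρ_c/ρ_m = 1.041 km × 2870/3300 = 0.905 km.

0.905 km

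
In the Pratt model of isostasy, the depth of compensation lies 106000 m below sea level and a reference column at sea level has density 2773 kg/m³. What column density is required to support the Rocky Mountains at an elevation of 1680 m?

Pratt balance: ρ_ref D = ρ (D + h).
ρ = ρ_ref D/(D + h) = 2773 × 106000 m/(106000 m + 1680 m) = 2730 kg/m³.

2730 kg/m³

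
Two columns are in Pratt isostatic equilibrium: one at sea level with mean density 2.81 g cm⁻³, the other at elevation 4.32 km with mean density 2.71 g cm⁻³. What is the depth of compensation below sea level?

ρ_ref D = ρ (D + h) → D (ρ_ref − ρ) = ρ h.
D = ρ h/(ρ_ref − ρ) = 2.71 × 4.32 km/(2.81 − 2.71) = 117 km.

117 km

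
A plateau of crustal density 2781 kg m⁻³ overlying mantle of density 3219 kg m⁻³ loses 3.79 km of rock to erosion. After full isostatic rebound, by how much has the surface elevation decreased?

Rebound u = e ρ_c/ρ_m = 3.79 km × 2781/3219 = 3.274 km.
Net surface drop = e − u = 3.79 km − 3.274 km = e (ρ_m − ρ_c)/ρ_m = 0.516 km.

0.516 km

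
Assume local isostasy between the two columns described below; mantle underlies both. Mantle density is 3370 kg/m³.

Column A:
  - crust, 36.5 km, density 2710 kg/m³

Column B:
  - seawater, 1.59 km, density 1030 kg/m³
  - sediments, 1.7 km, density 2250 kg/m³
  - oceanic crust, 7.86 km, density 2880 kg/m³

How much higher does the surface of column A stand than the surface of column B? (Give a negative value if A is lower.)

4.34 km

For any compensation level in the mantle, the mantle terms cancel and isostasy reduces to e = (Σt_A − Σt_B) − (Σ(ρt)_A − Σ(ρt)_B) / ρ_m.
Σt_A = 36.5 km; Σt_B = 11.15 km; Σ(ρt)_A = 98915; Σ(ρt)_B = 28099.5 (in km·kg/m³).
e = (36.5 − 11.15) − (98915 − 28099.5) / 3370 = 4.34 km.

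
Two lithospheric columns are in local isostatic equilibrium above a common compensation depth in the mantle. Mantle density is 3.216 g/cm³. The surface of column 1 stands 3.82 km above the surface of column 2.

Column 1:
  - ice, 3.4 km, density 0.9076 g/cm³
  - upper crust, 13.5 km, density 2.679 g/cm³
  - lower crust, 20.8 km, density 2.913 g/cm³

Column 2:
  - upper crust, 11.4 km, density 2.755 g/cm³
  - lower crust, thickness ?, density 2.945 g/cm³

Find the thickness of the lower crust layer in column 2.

14.2 km

Take the compensation level at the base of the deeper column (depth z_c below the surface of column 1) and equate Σ ρ_i t_i down to z_c; mantle fills any gap and the z_c terms cancel.
Column 1: 3.4×0.9076 + 13.5×2.679 + 20.8×2.913 + (z_c − 37.7)×3.216
Column 2: 3.82×0 + 11.4×2.755 + x×2.945 + (z_c − 3.82 − 11.4 − x)×3.216
The z_c×3.216 term appears on both sides and cancels. Collect the known terms of each column as K = Σ(ρt)_known − 3.216 × (depth of known layers): K_1 = 99.84274 − 3.216×37.7 = −21.40046; K_2 = 31.407 − 3.216×(3.82 + 11.4) = −17.54052.
Balance: K_1 = K_2 − x×(3.216 − 2.945), so x = (K_2 − K_1)/(3.216 − 2.945) = 3.85994/0.271 = 14.2 km.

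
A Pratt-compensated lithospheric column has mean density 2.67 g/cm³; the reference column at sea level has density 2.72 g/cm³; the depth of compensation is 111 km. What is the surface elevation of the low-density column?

2.08 km

ρ_ref D = ρ (D + h) → h = D (ρ_ref − ρ)/ρ.
h = 111 km × (2.72 − 2.67)/2.67 = 2.08 km.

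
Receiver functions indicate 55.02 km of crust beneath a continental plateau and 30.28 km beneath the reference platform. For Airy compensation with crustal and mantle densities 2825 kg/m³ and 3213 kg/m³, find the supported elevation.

2.99 km

Excess crust Δ = 55.02 km − 30.28 km = 24.74 km, split between elevation h and root r with h + r = Δ.
Airy balance ρ_c h = (ρ_m − ρ_c) r gives r = h ρ_c/(ρ_m − ρ_c), so h (1 + ρ_c/(ρ_m − ρ_c)) = Δ, i.e. h = Δ (ρ_m − ρ_c)/ρ_m.
h = 24.74 km × 388/3213 = 2.99 km.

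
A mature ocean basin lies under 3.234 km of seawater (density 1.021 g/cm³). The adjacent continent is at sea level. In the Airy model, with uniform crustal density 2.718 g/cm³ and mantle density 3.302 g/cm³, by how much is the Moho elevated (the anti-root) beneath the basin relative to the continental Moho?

Balancing pressure at the compensation depth: replacing crust with seawater at the top is compensated by replacing crust with mantle at the base: d (ρ_c − ρ_w) = a (ρ_m − ρ_c).
a = d (ρ_c − ρ_w)/(ρ_m − ρ_c) = 3.234 km × 1.697/0.584 = 9.4 km.

9.4 km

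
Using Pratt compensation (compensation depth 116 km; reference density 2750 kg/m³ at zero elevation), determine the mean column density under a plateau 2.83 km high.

Pratt balance: ρ_ref D = ρ (D + h).
ρ = ρ_ref D/(D + h) = 2750 × 116 km/(116 km + 2.83 km) = 2680 kg/m³.

2680 kg/m³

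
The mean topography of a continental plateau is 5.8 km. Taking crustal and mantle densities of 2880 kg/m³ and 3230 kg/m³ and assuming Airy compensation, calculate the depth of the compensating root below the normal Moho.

47.7 km

Equating mass per unit area of the two columns: the weight of the topography is balanced by the buoyancy of the root, ρ_c h = (ρ_m − ρ_c) r.
r = h · ρ_c / (ρ_m − ρ_c) = 5.8 km × 2880 / (3230 − 2880) = 47.7 km.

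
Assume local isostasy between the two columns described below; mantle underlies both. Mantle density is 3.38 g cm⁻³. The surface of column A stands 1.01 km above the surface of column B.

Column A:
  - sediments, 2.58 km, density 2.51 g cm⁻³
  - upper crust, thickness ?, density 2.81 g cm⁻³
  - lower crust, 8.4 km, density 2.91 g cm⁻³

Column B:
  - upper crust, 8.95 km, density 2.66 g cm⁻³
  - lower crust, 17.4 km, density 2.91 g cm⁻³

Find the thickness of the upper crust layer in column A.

Take the compensation level at the base of the deeper column (depth z_c below the surface of column A) and equate Σ ρ_i t_i down to z_c; mantle fills any gap and the z_c terms cancel.
Column A: 2.58×2.51 + x×2.81 + 8.4×2.91 + (z_c − 10.98 − x)×3.38
Column B: 1.01×0 + 8.95×2.66 + 17.4×2.91 + (z_c − 1.01 − 26.35)×3.38
The z_c×3.38 term appears on both sides and cancels. Collect the known terms of each column as K = Σ(ρt)_known − 3.38 × (depth of known layers): K_A = 30.9198 − 3.38×10.98 = −6.1926; K_B = 74.441 − 3.38×(1.01 + 26.35) = −18.0358.
Balance: K_A − x×(3.38 − 2.81) = K_B, so x = (K_A − K_B)/(3.38 − 2.81) = 11.8432/0.57 = 20.8 km.

20.8 km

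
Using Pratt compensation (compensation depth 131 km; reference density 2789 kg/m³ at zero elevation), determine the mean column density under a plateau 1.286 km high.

Pratt balance: ρ_ref D = ρ (D + h).
ρ = ρ_ref D/(D + h) = 2789 × 131 km/(131 km + 1.286 km) = 2760 kg/m³.

2760 kg/m³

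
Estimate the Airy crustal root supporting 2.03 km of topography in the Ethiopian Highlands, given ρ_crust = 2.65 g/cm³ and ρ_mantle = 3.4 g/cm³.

7.17 km

Balancing pressure at the compensation depth: the weight of the topography is balanced by the buoyancy of the root, ρ_c h = (ρ_m − ρ_c) r.
r = h · ρ_c / (ρ_m − ρ_c) = 2.03 km × 2.65 / (3.4 − 2.65) = 7.17 km.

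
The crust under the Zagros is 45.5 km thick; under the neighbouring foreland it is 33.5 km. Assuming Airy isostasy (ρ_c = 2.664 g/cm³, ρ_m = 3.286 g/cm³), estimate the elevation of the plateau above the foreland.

2.27 km

Excess crust Δ = 45.5 km − 33.5 km = 12 km, split between elevation h and root r with h + r = Δ.
Airy balance ρ_c h = (ρ_m − ρ_c) r gives r = h ρ_c/(ρ_m − ρ_c), so h (1 + ρ_c/(ρ_m − ρ_c)) = Δ, i.e. h = Δ (ρ_m − ρ_c)/ρ_m.
h = 12 km × 0.622/3.286 = 2.27 km.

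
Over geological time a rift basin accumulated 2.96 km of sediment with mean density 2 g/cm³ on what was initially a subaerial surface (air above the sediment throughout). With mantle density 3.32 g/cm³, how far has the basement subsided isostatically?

1.78 km

Subaerial load: s = t ρ_sed / ρ_m = 2.96 km × 2/3.32 = 1.78 km.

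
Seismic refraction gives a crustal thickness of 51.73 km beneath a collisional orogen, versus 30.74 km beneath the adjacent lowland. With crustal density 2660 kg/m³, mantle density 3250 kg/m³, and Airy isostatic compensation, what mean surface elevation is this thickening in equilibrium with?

3.81 km

Excess crust Δ = 51.73 km − 30.74 km = 20.99 km, split between elevation h and root r with h + r = Δ.
Airy balance ρ_c h = (ρ_m − ρ_c) r gives r = h ρ_c/(ρ_m − ρ_c), so h (1 + ρ_c/(ρ_m − ρ_c)) = Δ, i.e. h = Δ (ρ_m − ρ_c)/ρ_m.
h = 20.99 km × 590/3250 = 3.81 km.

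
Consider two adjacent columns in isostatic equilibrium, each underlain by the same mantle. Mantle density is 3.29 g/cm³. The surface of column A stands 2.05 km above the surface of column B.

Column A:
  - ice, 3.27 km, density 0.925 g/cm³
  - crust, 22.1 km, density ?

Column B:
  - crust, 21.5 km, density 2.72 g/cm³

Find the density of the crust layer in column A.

Take the compensation level at the base of the deeper column (depth z_c below the surface of column A) and equate Σ ρ_i t_i down to z_c; mantle fills any gap and the z_c terms cancel.
Column A: 3.27×0.925 + 22.1×ρ + (z_c − 25.37)×3.29
Column B: 2.05×0 + 21.5×2.72 + (z_c − 2.05 − 21.5)×3.29
The z_c×3.29 term appears on both sides and cancels. Collect the known terms of each column as K = Σ(ρt)_known − 3.29 × (depth of known layers): K_A = 3.02475 − 3.29×25.37 = −80.44255; K_B = 58.48 − 3.29×(2.05 + 21.5) = −18.9995.
Balance: K_A + 22.1×ρ = K_B, so ρ = (K_B − K_A)/22.1 = 61.443/22.1 = 2.78 g/cm³.

2.78 g/cm³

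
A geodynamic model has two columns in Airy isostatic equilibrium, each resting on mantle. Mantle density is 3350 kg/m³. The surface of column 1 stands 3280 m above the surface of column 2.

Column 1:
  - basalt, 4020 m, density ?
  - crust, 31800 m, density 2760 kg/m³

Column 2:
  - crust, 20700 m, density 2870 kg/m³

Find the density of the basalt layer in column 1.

2810 kg/m³

Take the compensation level at the base of the deeper column (depth z_c below the surface of column 1) and equate Σ ρ_i t_i down to z_c; mantle fills any gap and the z_c terms cancel.
Column 1: 4020×ρ + 31800×2760 + (z_c − 35820)×3350
Column 2: 3280×0 + 20700×2870 + (z_c − 3280 − 20700)×3350
The z_c×3350 term appears on both sides and cancels. Collect the known terms of each column as K = Σ(ρt)_known − 3350 × (depth of known layers): K_1 = 87768000 − 3350×35820 = −32229000; K_2 = 59409000 − 3350×(3280 + 20700) = −20924000.
Balance: K_1 + 4020×ρ = K_2, so ρ = (K_2 − K_1)/4020 = 11305000/4020 = 2810 kg/m³.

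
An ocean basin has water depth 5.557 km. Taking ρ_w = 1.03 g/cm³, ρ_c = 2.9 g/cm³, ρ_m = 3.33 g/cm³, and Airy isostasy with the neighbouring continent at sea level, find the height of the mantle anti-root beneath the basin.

Balancing pressure at the compensation depth: replacing crust with seawater at the top is compensated by replacing crust with mantle at the base: d (ρ_c − ρ_w) = a (ρ_m − ρ_c).
a = d (ρ_c − ρ_w)/(ρ_m − ρ_c) = 5.557 km × 1.87/0.43 = 24.2 km.

24.2 km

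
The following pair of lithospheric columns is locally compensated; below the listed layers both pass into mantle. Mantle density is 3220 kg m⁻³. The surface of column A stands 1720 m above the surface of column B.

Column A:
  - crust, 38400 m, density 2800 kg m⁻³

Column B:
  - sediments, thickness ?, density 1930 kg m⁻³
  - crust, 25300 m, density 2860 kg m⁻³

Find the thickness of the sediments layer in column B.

1150 m

Take the compensation level at the base of the deeper column (depth z_c below the surface of column A) and equate Σ ρ_i t_i down to z_c; mantle fills any gap and the z_c terms cancel.
Column A: 38400×2800 + (z_c − 38400)×3220
Column B: 1720×0 + x×1930 + 25300×2860 + (z_c − 1720 − 25300 − x)×3220
The z_c×3220 term appears on both sides and cancels. Collect the known terms of each column as K = Σ(ρt)_known − 3220 × (depth of known layers): K_A = 107520000 − 3220×38400 = −16128000; K_B = 72358000 − 3220×(1720 + 25300) = −14646400.
Balance: K_A = K_B − x×(3220 − 1930), so x = (K_B − K_A)/(3220 − 1930) = 1481600/1290 = 1150 m.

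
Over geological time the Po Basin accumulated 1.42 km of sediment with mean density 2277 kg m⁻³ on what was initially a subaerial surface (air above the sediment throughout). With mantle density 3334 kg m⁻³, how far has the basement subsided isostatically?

Subaerial load: s = t ρ_sed / ρ_m = 1.42 km × 2277/3334 = 0.97 km.

0.97 km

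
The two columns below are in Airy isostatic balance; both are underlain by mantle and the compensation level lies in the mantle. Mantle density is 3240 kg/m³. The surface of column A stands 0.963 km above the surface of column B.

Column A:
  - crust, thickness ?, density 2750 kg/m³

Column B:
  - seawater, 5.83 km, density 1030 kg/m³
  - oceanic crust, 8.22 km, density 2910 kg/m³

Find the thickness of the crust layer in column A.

38.2 km

Take the compensation level at the base of the deeper column (depth z_c below the surface of column A) and equate Σ ρ_i t_i down to z_c; mantle fills any gap and the z_c terms cancel.
Column A: x×2750 + (z_c − 0 − x)×3240
Column B: 0.963×0 + 5.83×1030 + 8.22×2910 + (z_c − 0.963 − 14.05)×3240
The z_c×3240 term appears on both sides and cancels. Collect the known terms of each column as K = Σ(ρt)_known − 3240 × (depth of known layers): K_A = 0 − 3240×0 = 0; K_B = 29925.1 − 3240×(0.963 + 14.05) = −18717.02.
Balance: K_A − x×(3240 − 2750) = K_B, so x = (K_A − K_B)/(3240 − 2750) = 18717/490 = 38.2 km.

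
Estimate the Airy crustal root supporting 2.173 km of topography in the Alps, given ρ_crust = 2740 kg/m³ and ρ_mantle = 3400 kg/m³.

9.02 km

By Archimedes' principle applied to the lithosphere: the weight of the topography is balanced by the buoyancy of the root, ρ_c h = (ρ_m − ρ_c) r.
r = h · ρ_c / (ρ_m − ρ_c) = 2.173 km × 2740 / (3400 − 2740) = 9.02 km.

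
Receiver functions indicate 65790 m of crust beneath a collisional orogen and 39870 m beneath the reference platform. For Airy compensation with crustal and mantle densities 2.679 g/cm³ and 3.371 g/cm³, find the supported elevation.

5320 m

Excess crust Δ = 65790 m − 39870 m = 25920 m, split between elevation h and root r with h + r = Δ.
Airy balance ρ_c h = (ρ_m − ρ_c) r gives r = h ρ_c/(ρ_m − ρ_c), so h (1 + ρ_c/(ρ_m − ρ_c)) = Δ, i.e. h = Δ (ρ_m − ρ_c)/ρ_m.
h = 25920 m × 0.692/3.371 = 5320 m.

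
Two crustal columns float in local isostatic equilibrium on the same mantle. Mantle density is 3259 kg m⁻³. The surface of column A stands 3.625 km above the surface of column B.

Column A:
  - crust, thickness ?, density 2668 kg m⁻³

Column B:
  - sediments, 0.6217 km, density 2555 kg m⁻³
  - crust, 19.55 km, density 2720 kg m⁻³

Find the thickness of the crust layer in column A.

Take the compensation level at the base of the deeper column (depth z_c below the surface of column A) and equate Σ ρ_i t_i down to z_c; mantle fills any gap and the z_c terms cancel.
Column A: x×2668 + (z_c − 0 − x)×3259
Column B: 3.625×0 + 0.6217×2555 + 19.55×2720 + (z_c − 3.625 − 20.1717)×3259
The z_c×3259 term appears on both sides and cancels. Collect the known terms of each column as K = Σ(ρt)_known − 3259 × (depth of known layers): K_A = 0 − 3259×0 = 0; K_B = 54764.4435 − 3259×(3.625 + 20.1717) = −22789.0018.
Balance: K_A − x×(3259 − 2668) = K_B, so x = (K_A − K_B)/(3259 − 2668) = 22789/591 = 38.6 km.

38.6 km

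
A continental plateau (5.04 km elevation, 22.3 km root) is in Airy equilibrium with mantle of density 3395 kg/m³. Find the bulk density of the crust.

2770 kg/m³

ρ_c h = (ρ_m − ρ_c) r → ρ_c (h + r) = ρ_m r → ρ_c = ρ_m r / (h + r).
ρ_c = 3395 × 22.3 km / (5.04 km + 22.3 km) = 2770 kg/m³.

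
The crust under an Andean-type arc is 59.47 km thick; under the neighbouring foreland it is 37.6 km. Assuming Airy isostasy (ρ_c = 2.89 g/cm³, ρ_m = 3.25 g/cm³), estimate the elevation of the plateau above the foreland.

2.42 km

Excess crust Δ = 59.47 km − 37.6 km = 21.87 km, split between elevation h and root r with h + r = Δ.
Airy balance ρ_c h = (ρ_m − ρ_c) r gives r = h ρ_c/(ρ_m − ρ_c), so h (1 + ρ_c/(ρ_m − ρ_c)) = Δ, i.e. h = Δ (ρ_m − ρ_c)/ρ_m.
h = 21.87 km × 0.36/3.25 = 2.42 km.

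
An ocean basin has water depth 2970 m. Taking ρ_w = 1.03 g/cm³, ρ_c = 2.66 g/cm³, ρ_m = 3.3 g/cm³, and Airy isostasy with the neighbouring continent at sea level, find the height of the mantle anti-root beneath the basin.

7560 m

In Airy isostatic equilibrium: replacing crust with seawater at the top is compensated by replacing crust with mantle at the base: d (ρ_c − ρ_w) = a (ρ_m − ρ_c).
a = d (ρ_c − ρ_w)/(ρ_m − ρ_c) = 2970 m × 1.63/0.64 = 7560 m.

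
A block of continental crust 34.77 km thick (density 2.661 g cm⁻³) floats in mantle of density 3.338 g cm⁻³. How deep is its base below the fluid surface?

Draft d = t ρ_obj/ρ_fluid = 34.77 km × 2.661/3.338 = 27.7 km.

27.7 km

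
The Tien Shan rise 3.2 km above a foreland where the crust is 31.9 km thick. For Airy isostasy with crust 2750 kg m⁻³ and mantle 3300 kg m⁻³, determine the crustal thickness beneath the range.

Root depth r = h ρ_c / (ρ_m − ρ_c) = 3.2 km × 2750 / 550 = 16 km.
Total thickness = T + h + r = 31.9 km + 3.2 km + 16 km = 51.1 km.

51.1 km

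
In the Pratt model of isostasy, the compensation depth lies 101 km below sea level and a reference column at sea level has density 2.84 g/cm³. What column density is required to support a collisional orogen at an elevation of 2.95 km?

Pratt balance: ρ_ref D = ρ (D + h).
ρ = ρ_ref D/(D + h) = 2.84 × 101 km/(101 km + 2.95 km) = 2.76 g/cm³.

2.76 g/cm³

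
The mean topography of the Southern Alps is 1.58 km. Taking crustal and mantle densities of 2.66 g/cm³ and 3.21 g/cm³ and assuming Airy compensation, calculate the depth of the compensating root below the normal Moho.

Equating mass per unit area of the two columns: the weight of the topography is balanced by the buoyancy of the root, ρ_c h = (ρ_m − ρ_c) r.
r = h · ρ_c / (ρ_m − ρ_c) = 1.58 km × 2.66 / (3.21 − 2.66) = 7.64 km.

7.64 km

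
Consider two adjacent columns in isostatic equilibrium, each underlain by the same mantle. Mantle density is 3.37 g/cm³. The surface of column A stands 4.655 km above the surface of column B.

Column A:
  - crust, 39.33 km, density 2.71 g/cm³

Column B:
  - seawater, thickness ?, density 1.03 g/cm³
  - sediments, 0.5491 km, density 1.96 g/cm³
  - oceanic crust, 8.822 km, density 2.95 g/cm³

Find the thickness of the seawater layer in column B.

Take the compensation level at the base of the deeper column (depth z_c below the surface of column A) and equate Σ ρ_i t_i down to z_c; mantle fills any gap and the z_c terms cancel.
Column A: 39.33×2.71 + (z_c − 39.33)×3.37
Column B: 4.655×0 + x×1.03 + 0.5491×1.96 + 8.822×2.95 + (z_c − 4.655 − 9.3711 − x)×3.37
The z_c×3.37 term appears on both sides and cancels. Collect the known terms of each column as K = Σ(ρt)_known − 3.37 × (depth of known layers): K_A = 106.5843 − 3.37×39.33 = −25.9578; K_B = 27.101136 − 3.37×(4.655 + 9.3711) = −20.166821.
Balance: K_A = K_B − x×(3.37 − 1.03), so x = (K_B − K_A)/(3.37 − 1.03) = 5.79098/2.34 = 2.47 km.

2.47 km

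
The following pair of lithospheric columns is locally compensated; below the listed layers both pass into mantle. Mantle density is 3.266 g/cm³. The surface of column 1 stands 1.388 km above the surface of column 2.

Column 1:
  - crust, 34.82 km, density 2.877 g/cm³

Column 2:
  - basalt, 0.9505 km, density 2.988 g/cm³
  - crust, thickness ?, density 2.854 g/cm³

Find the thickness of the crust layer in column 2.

Take the compensation level at the base of the deeper column (depth z_c below the surface of column 1) and equate Σ ρ_i t_i down to z_c; mantle fills any gap and the z_c terms cancel.
Column 1: 34.82×2.877 + (z_c − 34.82)×3.266
Column 2: 1.388×0 + 0.9505×2.988 + x×2.854 + (z_c − 1.388 − 0.9505 − x)×3.266
The z_c×3.266 term appears on both sides and cancels. Collect the known terms of each column as K = Σ(ρt)_known − 3.266 × (depth of known layers): K_1 = 100.17714 − 3.266×34.82 = −13.54498; K_2 = 2.840094 − 3.266×(1.388 + 0.9505) = −4.797447.
Balance: K_1 = K_2 − x×(3.266 − 2.854), so x = (K_2 − K_1)/(3.266 − 2.854) = 8.74753/0.412 = 21.2 km.

21.2 km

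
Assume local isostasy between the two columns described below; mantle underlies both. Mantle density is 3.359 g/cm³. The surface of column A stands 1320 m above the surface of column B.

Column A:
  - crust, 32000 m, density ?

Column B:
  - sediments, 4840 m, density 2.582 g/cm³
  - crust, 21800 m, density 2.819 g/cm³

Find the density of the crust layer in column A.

Take the compensation level at the base of the deeper column (depth z_c below the surface of column A) and equate Σ ρ_i t_i down to z_c; mantle fills any gap and the z_c terms cancel.
Column A: 32000×ρ + (z_c − 32000)×3.359
Column B: 1320×0 + 4840×2.582 + 21800×2.819 + (z_c − 1320 − 26640)×3.359
The z_c×3.359 term appears on both sides and cancels. Collect the known terms of each column as K = Σ(ρt)_known − 3.359 × (depth of known layers): K_A = 0 − 3.359×32000 = −107488; K_B = 73951.08 − 3.359×(1320 + 26640) = −19966.56.
Balance: K_A + 32000×ρ = K_B, so ρ = (K_B − K_A)/32000 = 87521.4/32000 = 2.74 g/cm³.

2.74 g/cm³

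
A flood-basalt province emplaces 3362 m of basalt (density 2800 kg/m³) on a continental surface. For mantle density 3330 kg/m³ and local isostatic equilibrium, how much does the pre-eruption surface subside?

Subaerial loading: s = t ρ_load / ρ_m.
s = 3362 m × 2800/3330 = 2830 m.

2830 m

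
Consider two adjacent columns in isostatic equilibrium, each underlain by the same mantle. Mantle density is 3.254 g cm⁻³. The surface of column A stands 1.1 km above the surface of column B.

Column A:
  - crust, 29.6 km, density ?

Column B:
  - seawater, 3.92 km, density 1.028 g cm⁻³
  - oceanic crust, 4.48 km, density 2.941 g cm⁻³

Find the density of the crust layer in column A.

Take the compensation level at the base of the deeper column (depth z_c below the surface of column A) and equate Σ ρ_i t_i down to z_c; mantle fills any gap and the z_c terms cancel.
Column A: 29.6×ρ + (z_c − 29.6)×3.254
Column B: 1.1×0 + 3.92×1.028 + 4.48×2.941 + (z_c − 1.1 − 8.4)×3.254
The z_c×3.254 term appears on both sides and cancels. Collect the known terms of each column as K = Σ(ρt)_known − 3.254 × (depth of known layers): K_A = 0 − 3.254×29.6 = −96.3184; K_B = 17.20544 − 3.254×(1.1 + 8.4) = −13.70756.
Balance: K_A + 29.6×ρ = K_B, so ρ = (K_B − K_A)/29.6 = 82.6108/29.6 = 2.79 g cm⁻³.

2.79 g cm⁻³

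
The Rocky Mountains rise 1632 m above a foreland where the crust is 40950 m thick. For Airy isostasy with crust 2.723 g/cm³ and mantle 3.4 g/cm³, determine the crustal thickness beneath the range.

49100 m

Root depth r = h ρ_c / (ρ_m − ρ_c) = 1632 m × 2.723 / 0.677 = 6564 m.
Total thickness = T + h + r = 40950 m + 1632 m + 6564 m = 49100 m.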